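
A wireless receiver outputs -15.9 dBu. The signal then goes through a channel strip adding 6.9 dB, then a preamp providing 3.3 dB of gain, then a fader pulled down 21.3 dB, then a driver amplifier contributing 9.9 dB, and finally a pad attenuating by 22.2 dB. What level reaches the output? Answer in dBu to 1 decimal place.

Cascaded gains and losses add directly in dB.
-15.9 + 6.9 + 3.3 − 21.3 + 9.9 − 22.2 = -39.3 dBu.

-39.3 dBu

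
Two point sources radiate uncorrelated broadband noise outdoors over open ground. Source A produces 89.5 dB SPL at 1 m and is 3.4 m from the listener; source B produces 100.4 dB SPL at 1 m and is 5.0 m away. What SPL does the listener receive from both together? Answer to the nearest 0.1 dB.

87.1 dB SPL

At the listener: L_A = 89.5 − 20·log₁₀(3.4) = 78.87 dB; L_B = 100.4 − 20·log₁₀(5.0) = 86.42 dB.
Combined: 10·log₁₀(10^(78.87/10)+10^(86.42/10)) = 87.1 dB SPL.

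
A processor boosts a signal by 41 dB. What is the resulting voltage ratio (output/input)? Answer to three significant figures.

112

Voltage ratio = 10^(dB/20).
10^(41/20) = 10^(2.050) = 112.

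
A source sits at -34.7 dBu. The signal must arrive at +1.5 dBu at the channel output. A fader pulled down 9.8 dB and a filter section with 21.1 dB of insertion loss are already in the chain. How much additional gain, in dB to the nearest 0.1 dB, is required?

The required make-up gain is the shortfall in the dB sum.
G = +1.5 − (-34.7) + 9.8 + 21.1 = 67.1 dB.

67.1 dB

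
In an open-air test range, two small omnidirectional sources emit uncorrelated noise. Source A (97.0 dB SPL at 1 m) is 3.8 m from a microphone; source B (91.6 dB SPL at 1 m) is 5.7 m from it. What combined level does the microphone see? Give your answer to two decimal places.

85.93 dB SPL

At the listener: L_A = 97.0 − 20·log₁₀(3.8) = 85.404 dB; L_B = 91.6 − 20·log₁₀(5.7) = 76.483 dB.
Combined: 10·log₁₀(10^(85.404/10)+10^(76.483/10)) = 85.93 dB SPL.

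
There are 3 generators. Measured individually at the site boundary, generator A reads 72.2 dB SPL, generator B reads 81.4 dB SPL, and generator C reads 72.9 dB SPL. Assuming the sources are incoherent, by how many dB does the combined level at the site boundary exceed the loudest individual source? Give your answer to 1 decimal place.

Incoherent sources sum as intensities:
L_total = 10·log₁₀(10^(72.2/10) + 10^(81.4/10) + 10^(72.9/10)) = 82.41 dB SPL.
Excess over the loudest (81.4 dB): 82.41 − 81.4 = 1.0 dB.

1.0 dB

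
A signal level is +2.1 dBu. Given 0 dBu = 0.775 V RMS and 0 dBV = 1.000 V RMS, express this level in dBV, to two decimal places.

The offset between the scales is 20·log₁₀(0.775/1.000) = −2.214 dB.
So dBV = +2.1 − 2.214 = -0.11 dBV.

-0.11 dBV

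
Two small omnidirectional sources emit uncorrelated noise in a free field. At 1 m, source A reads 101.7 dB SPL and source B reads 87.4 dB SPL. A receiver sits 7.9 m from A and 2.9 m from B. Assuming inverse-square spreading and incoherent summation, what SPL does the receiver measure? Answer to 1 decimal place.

At the listener: L_A = 101.7 − 20·log₁₀(7.9) = 83.75 dB; L_B = 87.4 − 20·log₁₀(2.9) = 78.15 dB.
Combined: 10·log₁₀(10^(83.75/10)+10^(78.15/10)) = 84.8 dB SPL.

84.8 dB SPL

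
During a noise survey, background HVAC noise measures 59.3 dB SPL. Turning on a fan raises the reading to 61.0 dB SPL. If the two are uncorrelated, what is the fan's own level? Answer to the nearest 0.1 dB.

Background correction is a power subtraction:
L_src = 10·log₁₀(10^(61.0/10) − 10^(59.3/10)) = 10·log₁₀(407800) = 56.1 dB SPL.

56.1 dB SPL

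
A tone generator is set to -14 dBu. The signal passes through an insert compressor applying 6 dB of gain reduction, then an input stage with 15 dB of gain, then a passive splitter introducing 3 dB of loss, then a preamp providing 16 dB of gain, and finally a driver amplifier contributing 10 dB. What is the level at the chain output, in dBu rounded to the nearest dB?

+18 dBu

Gain stages sum in dB:
-14 − 6 + 15 − 3 + 16 + 10 = +18 dBu.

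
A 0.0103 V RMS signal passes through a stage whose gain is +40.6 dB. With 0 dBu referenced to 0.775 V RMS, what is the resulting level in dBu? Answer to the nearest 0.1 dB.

+3.1 dBu

Input level: 20·log₁₀(0.0103/0.775) = -37.53 dBu.
Output: -37.53 + 40.6 = +3.1 dBu.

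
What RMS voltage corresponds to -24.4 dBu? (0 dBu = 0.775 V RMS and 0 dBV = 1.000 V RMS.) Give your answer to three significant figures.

0.0467 V

V = 0.775 V × 10^(-24.4/20).
= 0.775 × 0.06026 = 0.0467 V.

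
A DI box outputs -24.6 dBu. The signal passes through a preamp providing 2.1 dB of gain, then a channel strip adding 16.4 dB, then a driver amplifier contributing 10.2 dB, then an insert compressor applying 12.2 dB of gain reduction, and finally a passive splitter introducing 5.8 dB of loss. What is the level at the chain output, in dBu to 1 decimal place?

Cascaded gains and losses add directly in dB.
-24.6 + 2.1 + 16.4 + 10.2 − 12.2 − 5.8 = -13.9 dBu.

-13.9 dBu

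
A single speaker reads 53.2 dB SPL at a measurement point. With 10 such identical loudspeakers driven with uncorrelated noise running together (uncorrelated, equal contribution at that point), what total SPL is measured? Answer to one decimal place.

10 equal incoherent sources raise the level by 10·log₁₀(10) = 10.00 dB.
L_total = 53.2 + 10.00 = 63.2 dB SPL.

63.2 dB SPL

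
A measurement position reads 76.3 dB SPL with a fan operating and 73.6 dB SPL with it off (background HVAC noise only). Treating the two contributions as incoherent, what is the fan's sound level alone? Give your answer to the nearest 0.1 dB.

Background correction is a power subtraction:
L_src = 10·log₁₀(10^(76.3/10) − 10^(73.6/10)) = 10·log₁₀(19750000) = 73.0 dB SPL.

73.0 dB SPL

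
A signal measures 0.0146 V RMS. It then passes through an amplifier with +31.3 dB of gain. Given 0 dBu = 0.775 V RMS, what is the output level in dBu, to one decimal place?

Input level: 20·log₁₀(0.0146/0.775) = -34.50 dBu.
Output: -34.50 + 31.3 = -3.2 dBu.

-3.2 dBu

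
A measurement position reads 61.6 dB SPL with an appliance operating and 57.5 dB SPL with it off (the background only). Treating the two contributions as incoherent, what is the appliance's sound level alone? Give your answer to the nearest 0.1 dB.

59.5 dB SPL

Subtract intensities: L_src = 10·log₁₀(10^(L_total/10) − 10^(L_bg/10)).
L_src = 10·log₁₀(10^(61.6/10) − 10^(57.5/10)) = 10·log₁₀(883100) = 59.5 dB SPL.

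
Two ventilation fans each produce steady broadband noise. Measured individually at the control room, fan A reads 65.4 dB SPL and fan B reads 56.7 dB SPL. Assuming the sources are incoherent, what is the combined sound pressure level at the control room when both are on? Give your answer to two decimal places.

Incoherent sources sum as intensities:
L_total = 10·log₁₀(10^(65.4/10) + 10^(56.7/10)) = 10·log₁₀(3935000) = 65.95 dB SPL.

65.95 dB SPL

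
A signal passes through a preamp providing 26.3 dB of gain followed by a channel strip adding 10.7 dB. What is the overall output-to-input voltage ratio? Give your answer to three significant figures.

Net gain = 26.3 + 10.7 = 37.0 dB.
Voltage ratio = 10^(37.0/20) = 70.8.

70.8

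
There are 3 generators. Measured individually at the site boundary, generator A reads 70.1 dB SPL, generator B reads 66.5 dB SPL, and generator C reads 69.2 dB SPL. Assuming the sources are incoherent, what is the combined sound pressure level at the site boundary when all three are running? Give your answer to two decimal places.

Incoherent sources sum as intensities:
L_total = 10·log₁₀(10^(70.1/10) + 10^(66.5/10) + 10^(69.2/10)) = 10·log₁₀(23020000) = 73.62 dB SPL.

73.62 dB SPL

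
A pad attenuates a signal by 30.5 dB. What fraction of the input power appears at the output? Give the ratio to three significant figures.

0.000891

Power ratio = 10^(dB/10).
10^(-30.5/10) = 10^(-3.050) = 0.000891.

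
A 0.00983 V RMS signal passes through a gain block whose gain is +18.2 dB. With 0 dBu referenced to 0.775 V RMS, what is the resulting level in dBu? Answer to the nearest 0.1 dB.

-19.7 dBu

Input level: 20·log₁₀(0.00983/0.775) = -37.93 dBu.
Output: -37.93 + 18.2 = -19.7 dBu.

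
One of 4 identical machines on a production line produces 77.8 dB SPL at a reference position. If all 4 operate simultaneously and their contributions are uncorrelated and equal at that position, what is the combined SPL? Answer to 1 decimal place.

4 equal incoherent sources raise the level by 10·log₁₀(4) = 6.02 dB.
L_total = 77.8 + 6.02 = 83.8 dB SPL.

83.8 dB SPL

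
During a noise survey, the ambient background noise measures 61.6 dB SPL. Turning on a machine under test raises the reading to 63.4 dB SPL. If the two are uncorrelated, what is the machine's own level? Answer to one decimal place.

Subtract intensities: L_src = 10·log₁₀(10^(L_total/10) − 10^(L_bg/10)).
L_src = 10·log₁₀(10^(63.4/10) − 10^(61.6/10)) = 10·log₁₀(742300) = 58.7 dB SPL.

58.7 dB SPL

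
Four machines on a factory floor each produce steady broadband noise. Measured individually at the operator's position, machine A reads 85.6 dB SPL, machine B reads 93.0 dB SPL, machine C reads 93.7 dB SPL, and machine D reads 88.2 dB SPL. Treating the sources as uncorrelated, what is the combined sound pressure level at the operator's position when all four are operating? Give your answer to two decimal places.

Incoherent sources sum as intensities:
L_total = 10·log₁₀(10^(85.6/10) + 10^(93.0/10) + 10^(93.7/10) + 10^(88.2/10)) = 10·log₁₀(5363000000) = 97.29 dB SPL.

97.29 dB SPL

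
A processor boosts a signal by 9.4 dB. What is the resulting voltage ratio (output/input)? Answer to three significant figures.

2.95

Voltage ratio = 10^(dB/20).
10^(9.4/20) = 10^(0.4700) = 2.95.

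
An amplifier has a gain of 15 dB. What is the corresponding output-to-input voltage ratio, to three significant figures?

5.62

Voltage ratio = 10^(dB/20).
10^(15/20) = 10^(0.7500) = 5.62.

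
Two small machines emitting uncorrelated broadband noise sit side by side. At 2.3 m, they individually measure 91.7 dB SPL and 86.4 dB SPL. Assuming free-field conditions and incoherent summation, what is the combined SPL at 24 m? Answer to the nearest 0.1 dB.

Combined at 2.3 m: 10·log₁₀(10^(91.7/10)+10^(86.4/10)) = 92.82 dB SPL.
Then apply −20·log₁₀(24/2.3) = -20.37 dB → 72.5 dB SPL.

72.5 dB SPL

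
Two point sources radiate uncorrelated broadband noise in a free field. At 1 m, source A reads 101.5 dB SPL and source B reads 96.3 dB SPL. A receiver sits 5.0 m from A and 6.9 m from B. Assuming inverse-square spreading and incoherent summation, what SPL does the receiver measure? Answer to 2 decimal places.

At the listener: L_A = 101.5 − 20·log₁₀(5.0) = 87.521 dB; L_B = 96.3 − 20·log₁₀(6.9) = 79.523 dB.
Combined: 10·log₁₀(10^(87.521/10)+10^(79.523/10)) = 88.16 dB SPL.

88.16 dB SPL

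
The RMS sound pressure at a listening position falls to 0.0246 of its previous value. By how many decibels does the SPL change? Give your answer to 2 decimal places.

Sound pressure is an amplitude quantity: ΔL = 20·log₁₀(p₂/p₁).
20·log₁₀(0.0246) = -32.18 dB.

-32.18 dB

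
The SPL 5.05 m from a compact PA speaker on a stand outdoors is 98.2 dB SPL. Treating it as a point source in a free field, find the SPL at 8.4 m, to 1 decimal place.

93.8 dB SPL

Free-field point source: level drops by 20·log₁₀ of the distance ratio.
ΔL = −20·log₁₀(8.4/5.05) = -4.42 dB, so L₂ = 98.2 + (-4.42) = 93.8 dB SPL.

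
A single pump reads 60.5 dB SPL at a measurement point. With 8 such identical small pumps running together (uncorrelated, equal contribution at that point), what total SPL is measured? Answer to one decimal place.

8 equal incoherent sources raise the level by 10·log₁₀(8) = 9.03 dB.
L_total = 60.5 + 9.03 = 69.5 dB SPL.

69.5 dB SPL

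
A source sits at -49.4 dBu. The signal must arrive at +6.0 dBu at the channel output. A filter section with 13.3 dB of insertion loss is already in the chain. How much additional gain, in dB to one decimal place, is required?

68.7 dB

The required make-up gain is the shortfall in the dB sum.
G = +6.0 − (-49.4) + 13.3 = 68.7 dB.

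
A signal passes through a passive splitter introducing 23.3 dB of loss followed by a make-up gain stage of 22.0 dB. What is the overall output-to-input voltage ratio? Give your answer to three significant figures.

Net gain = (−23.3) + 22.0 = -1.3 dB.
Voltage ratio = 10^(-1.3/20) = 0.861.

0.861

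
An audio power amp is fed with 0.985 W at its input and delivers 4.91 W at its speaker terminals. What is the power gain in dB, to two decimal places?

For a power ratio, dB = 10·log₁₀(P₂/P₁).
10·log₁₀(4.91/0.985) = 10·log₁₀(4.985) = 6.98 dB.

6.98 dB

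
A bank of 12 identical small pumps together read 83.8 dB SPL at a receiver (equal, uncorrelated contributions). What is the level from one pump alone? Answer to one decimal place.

12 equal incoherent sources add 10·log₁₀(12) = 10.79 dB over one source.
L_one = 83.8 − 10.79 = 73.0 dB SPL.

73.0 dB SPL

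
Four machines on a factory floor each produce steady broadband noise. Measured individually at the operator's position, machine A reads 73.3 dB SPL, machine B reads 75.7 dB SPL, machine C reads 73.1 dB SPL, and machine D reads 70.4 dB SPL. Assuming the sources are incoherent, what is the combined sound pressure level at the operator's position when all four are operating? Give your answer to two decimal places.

Incoherent sources sum as intensities:
L_total = 10·log₁₀(10^(73.3/10) + 10^(75.7/10) + 10^(73.1/10) + 10^(70.4/10)) = 10·log₁₀(89920000) = 79.54 dB SPL.

79.54 dB SPL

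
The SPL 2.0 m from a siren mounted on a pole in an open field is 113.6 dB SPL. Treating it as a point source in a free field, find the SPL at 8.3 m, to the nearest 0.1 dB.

Inverse-square spreading gives ΔL = −20·log₁₀(d₂/d₁).
ΔL = −20·log₁₀(8.3/2.0) = -12.36 dB, so L₂ = 113.6 + (-12.36) = 101.2 dB SPL.

101.2 dB SPL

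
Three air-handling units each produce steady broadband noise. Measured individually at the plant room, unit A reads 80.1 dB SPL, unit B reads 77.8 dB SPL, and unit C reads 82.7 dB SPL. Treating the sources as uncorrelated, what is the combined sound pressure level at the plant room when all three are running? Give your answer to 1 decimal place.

Uncorrelated sources add in intensity (power), not in dB.
L_total = 10·log₁₀(10^(80.1/10) + 10^(77.8/10) + 10^(82.7/10)) = 10·log₁₀(348800000) = 85.4 dB SPL.

85.4 dB SPL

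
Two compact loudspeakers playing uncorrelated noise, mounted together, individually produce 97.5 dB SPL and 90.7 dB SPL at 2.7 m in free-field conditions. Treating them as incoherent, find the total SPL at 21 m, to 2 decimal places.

80.51 dB SPL

Combined at 2.7 m: 10·log₁₀(10^(97.5/10)+10^(90.7/10)) = 98.324 dB SPL.
Then apply −20·log₁₀(21/2.7) = -17.817 dB → 80.51 dB SPL.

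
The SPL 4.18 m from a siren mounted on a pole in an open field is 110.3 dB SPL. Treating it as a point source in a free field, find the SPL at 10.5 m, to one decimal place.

Free-field point source: level drops by 20·log₁₀ of the distance ratio.
ΔL = −20·log₁₀(10.5/4.18) = -8.00 dB, so L₂ = 110.3 + (-8.00) = 102.3 dB SPL.

102.3 dB SPL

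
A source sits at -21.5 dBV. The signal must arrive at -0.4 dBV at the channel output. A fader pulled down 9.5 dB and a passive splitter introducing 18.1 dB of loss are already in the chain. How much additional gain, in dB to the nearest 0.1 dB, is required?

48.7 dB

The required make-up gain is the shortfall in the dB sum.
G = -0.4 − (-21.5) + 9.5 + 18.1 = 48.7 dB.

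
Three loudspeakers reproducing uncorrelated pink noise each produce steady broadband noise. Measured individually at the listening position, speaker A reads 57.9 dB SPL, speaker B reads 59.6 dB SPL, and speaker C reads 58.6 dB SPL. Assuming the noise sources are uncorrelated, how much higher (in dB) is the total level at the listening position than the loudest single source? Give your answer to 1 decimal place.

3.9 dB

Uncorrelated sources add in intensity (power), not in dB.
L_total = 10·log₁₀(10^(57.9/10) + 10^(59.6/10) + 10^(58.6/10)) = 63.53 dB SPL.
Excess over the loudest (59.6 dB): 63.53 − 59.6 = 3.9 dB.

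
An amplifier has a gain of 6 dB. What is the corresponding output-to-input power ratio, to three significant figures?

Power ratio = 10^(dB/10).
10^(6/10) = 10^(0.6000) = 3.98.

3.98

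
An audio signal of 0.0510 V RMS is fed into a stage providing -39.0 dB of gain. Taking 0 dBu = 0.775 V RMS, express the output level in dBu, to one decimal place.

Input level: 20·log₁₀(0.0510/0.775) = -23.63 dBu.
Output: -23.63 − 39.0 = -62.6 dBu.

-62.6 dBu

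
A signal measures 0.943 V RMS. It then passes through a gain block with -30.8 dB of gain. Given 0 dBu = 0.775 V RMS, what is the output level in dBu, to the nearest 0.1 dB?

-29.1 dBu

Input level: 20·log₁₀(0.943/0.775) = 1.70 dBu.
Output: 1.70 − 30.8 = -29.1 dBu.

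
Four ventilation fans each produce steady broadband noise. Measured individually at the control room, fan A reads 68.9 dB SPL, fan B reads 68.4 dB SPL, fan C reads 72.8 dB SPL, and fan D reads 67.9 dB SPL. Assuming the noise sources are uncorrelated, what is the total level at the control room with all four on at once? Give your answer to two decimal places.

Incoherent sources sum as intensities:
L_total = 10·log₁₀(10^(68.9/10) + 10^(68.4/10) + 10^(72.8/10) + 10^(67.9/10)) = 10·log₁₀(39900000) = 76.01 dB SPL.

76.01 dB SPL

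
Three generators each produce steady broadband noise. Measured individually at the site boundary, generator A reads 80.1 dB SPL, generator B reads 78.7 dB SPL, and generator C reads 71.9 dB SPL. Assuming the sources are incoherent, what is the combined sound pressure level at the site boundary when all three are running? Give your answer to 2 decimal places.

Add the sources as powers (linear), then convert back to dB:
L_total = 10·log₁₀(10^(80.1/10) + 10^(78.7/10) + 10^(71.9/10)) = 10·log₁₀(191900000) = 82.83 dB SPL.

82.83 dB SPL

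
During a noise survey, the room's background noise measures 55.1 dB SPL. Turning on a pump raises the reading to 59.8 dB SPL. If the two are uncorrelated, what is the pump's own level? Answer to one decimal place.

58.0 dB SPL

Remove the background by subtracting linear intensities:
L_src = 10·log₁₀(10^(59.8/10) − 10^(55.1/10)) = 10·log₁₀(631400) = 58.0 dB SPL.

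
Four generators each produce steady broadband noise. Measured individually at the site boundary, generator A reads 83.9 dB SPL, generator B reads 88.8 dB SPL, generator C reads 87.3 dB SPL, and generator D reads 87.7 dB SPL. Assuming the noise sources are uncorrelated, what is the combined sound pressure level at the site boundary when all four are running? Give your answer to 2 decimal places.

Uncorrelated sources add in intensity (power), not in dB.
L_total = 10·log₁₀(10^(83.9/10) + 10^(88.8/10) + 10^(87.3/10) + 10^(87.7/10)) = 10·log₁₀(2130000000) = 93.28 dB SPL.

93.28 dB SPL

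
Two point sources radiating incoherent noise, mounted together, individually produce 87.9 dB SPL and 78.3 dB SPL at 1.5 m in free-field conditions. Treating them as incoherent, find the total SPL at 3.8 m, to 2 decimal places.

80.28 dB SPL

Combined at 1.5 m: 10·log₁₀(10^(87.9/10)+10^(78.3/10)) = 88.352 dB SPL.
Then apply −20·log₁₀(3.8/1.5) = -8.074 dB → 80.28 dB SPL.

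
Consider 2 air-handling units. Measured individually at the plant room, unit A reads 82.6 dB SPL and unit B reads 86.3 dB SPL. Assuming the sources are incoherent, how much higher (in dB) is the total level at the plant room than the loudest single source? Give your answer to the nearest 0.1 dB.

Incoherent sources sum as intensities:
L_total = 10·log₁₀(10^(82.6/10) + 10^(86.3/10)) = 87.84 dB SPL.
Excess over the loudest (86.3 dB): 87.84 − 86.3 = 1.5 dB.

1.5 dB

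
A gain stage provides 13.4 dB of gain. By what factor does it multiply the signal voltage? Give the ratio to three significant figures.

4.68

Voltage ratio = 10^(dB/20).
10^(13.4/20) = 10^(0.6700) = 4.68.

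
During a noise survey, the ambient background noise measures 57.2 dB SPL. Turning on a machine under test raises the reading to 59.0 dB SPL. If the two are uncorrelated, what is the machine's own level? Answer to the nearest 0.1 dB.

Remove the background by subtracting linear intensities:
L_src = 10·log₁₀(10^(59.0/10) − 10^(57.2/10)) = 10·log₁₀(269500) = 54.3 dB SPL.

54.3 dB SPL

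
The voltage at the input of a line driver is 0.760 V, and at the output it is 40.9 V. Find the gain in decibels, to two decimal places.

34.62 dB

Voltage is an amplitude quantity, so gain = 20·log₁₀(V_out/V_in).
20·log₁₀(40.9/0.760) = 20·log₁₀(53.82) = 34.62 dB.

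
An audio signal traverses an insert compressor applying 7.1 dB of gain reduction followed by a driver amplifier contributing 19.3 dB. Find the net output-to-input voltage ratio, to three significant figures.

Net gain = (−7.1) + 19.3 = 12.2 dB.
Voltage ratio = 10^(12.2/20) = 4.07.

4.07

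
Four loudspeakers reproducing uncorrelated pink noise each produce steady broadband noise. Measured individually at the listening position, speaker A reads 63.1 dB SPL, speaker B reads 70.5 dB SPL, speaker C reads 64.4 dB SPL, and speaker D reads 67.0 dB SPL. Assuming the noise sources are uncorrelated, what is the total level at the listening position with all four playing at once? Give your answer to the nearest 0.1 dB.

Add the sources as powers (linear), then convert back to dB:
L_total = 10·log₁₀(10^(63.1/10) + 10^(70.5/10) + 10^(64.4/10) + 10^(67.0/10)) = 10·log₁₀(21030000) = 73.2 dB SPL.

73.2 dB SPL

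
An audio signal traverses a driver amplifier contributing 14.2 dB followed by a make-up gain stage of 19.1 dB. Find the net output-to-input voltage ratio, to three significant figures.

46.2

Net gain = 14.2 + 19.1 = 33.3 dB.
Voltage ratio = 10^(33.3/20) = 46.2.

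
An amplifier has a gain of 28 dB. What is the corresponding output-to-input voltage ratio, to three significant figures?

25.1

Voltage ratio = 10^(dB/20).
10^(28/20) = 10^(1.400) = 25.1.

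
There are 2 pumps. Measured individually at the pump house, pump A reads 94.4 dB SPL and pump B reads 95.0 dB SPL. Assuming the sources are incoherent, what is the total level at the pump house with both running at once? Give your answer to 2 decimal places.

Uncorrelated sources add in intensity (power), not in dB.
L_total = 10·log₁₀(10^(94.4/10) + 10^(95.0/10)) = 10·log₁₀(5917000000) = 97.72 dB SPL.

97.72 dB SPL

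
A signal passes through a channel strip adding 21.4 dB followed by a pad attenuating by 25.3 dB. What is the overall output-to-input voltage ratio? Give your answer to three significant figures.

0.638

Net gain = 21.4 + (−25.3) = -3.9 dB.
Voltage ratio = 10^(-3.9/20) = 0.638.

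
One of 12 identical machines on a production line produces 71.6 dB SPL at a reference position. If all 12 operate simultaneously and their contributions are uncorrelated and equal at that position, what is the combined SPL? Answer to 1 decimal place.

82.4 dB SPL

12 equal incoherent sources raise the level by 10·log₁₀(12) = 10.79 dB.
L_total = 71.6 + 10.79 = 82.4 dB SPL.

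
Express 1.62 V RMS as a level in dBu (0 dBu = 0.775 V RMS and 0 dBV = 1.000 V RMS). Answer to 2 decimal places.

dBu = 20·log₁₀(V / 0.775 V).
20·log₁₀(1.62/0.775) = +6.40 dBu.

+6.40 dBu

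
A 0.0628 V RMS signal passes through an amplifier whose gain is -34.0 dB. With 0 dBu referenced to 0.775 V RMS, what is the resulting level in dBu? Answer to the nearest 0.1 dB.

-55.8 dBu

Input level: 20·log₁₀(0.0628/0.775) = -21.83 dBu.
Output: -21.83 − 34.0 = -55.8 dBu.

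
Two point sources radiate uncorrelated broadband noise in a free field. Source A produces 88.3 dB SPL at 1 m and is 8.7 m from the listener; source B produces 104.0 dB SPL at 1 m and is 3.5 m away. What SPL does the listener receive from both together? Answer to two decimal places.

93.14 dB SPL

At the listener: L_A = 88.3 − 20·log₁₀(8.7) = 69.510 dB; L_B = 104.0 − 20·log₁₀(3.5) = 93.119 dB.
Combined: 10·log₁₀(10^(69.510/10)+10^(93.119/10)) = 93.14 dB SPL.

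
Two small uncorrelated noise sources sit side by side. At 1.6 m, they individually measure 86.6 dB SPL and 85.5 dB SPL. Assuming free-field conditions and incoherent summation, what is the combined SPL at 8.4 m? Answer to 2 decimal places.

74.69 dB SPL

Combined at 1.6 m: 10·log₁₀(10^(86.6/10)+10^(85.5/10)) = 89.095 dB SPL.
Then apply −20·log₁₀(8.4/1.6) = -14.403 dB → 74.69 dB SPL.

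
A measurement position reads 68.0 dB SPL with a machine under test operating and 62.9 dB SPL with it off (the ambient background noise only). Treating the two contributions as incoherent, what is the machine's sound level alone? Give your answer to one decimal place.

Background correction is a power subtraction:
L_src = 10·log₁₀(10^(68.0/10) − 10^(62.9/10)) = 10·log₁₀(4360000) = 66.4 dB SPL.

66.4 dB SPL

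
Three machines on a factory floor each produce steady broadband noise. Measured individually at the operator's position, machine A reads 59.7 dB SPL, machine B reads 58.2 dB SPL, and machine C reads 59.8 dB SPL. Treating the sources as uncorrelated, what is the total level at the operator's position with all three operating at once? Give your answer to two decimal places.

64.06 dB SPL

Uncorrelated sources add in intensity (power), not in dB.
L_total = 10·log₁₀(10^(59.7/10) + 10^(58.2/10) + 10^(59.8/10)) = 10·log₁₀(2549000) = 64.06 dB SPL.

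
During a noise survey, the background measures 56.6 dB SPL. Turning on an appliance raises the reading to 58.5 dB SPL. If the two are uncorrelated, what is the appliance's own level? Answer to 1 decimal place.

54.0 dB SPL

Remove the background by subtracting linear intensities:
L_src = 10·log₁₀(10^(58.5/10) − 10^(56.6/10)) = 10·log₁₀(250900) = 54.0 dB SPL.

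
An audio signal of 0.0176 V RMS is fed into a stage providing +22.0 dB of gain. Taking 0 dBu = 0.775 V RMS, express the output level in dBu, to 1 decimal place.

Input level: 20·log₁₀(0.0176/0.775) = -32.88 dBu.
Output: -32.88 + 22.0 = -10.9 dBu.

-10.9 dBu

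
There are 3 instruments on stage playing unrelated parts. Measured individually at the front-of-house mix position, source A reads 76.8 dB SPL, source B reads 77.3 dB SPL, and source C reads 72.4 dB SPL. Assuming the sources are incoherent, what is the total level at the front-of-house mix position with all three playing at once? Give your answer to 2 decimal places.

Incoherent sources sum as intensities:
L_total = 10·log₁₀(10^(76.8/10) + 10^(77.3/10) + 10^(72.4/10)) = 10·log₁₀(118900000) = 80.75 dB SPL.

80.75 dB SPL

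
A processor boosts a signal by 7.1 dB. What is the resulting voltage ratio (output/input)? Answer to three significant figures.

2.26

Voltage ratio = 10^(dB/20).
10^(7.1/20) = 10^(0.3550) = 2.26.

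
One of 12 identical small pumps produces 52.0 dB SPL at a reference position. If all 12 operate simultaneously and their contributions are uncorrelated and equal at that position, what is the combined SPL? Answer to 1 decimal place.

62.8 dB SPL

12 equal incoherent sources raise the level by 10·log₁₀(12) = 10.79 dB.
L_total = 52.0 + 10.79 = 62.8 dB SPL.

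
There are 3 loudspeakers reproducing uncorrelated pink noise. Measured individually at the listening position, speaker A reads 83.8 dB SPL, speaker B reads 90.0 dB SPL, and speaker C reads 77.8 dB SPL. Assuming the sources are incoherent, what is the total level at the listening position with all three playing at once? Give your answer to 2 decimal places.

91.14 dB SPL

Incoherent sources sum as intensities:
L_total = 10·log₁₀(10^(83.8/10) + 10^(90.0/10) + 10^(77.8/10)) = 10·log₁₀(1300000000) = 91.14 dB SPL.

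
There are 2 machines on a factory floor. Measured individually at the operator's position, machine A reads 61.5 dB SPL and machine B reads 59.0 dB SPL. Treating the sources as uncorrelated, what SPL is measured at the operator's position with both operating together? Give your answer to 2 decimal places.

Uncorrelated sources add in intensity (power), not in dB.
L_total = 10·log₁₀(10^(61.5/10) + 10^(59.0/10)) = 10·log₁₀(2207000) = 63.44 dB SPL.

63.44 dB SPL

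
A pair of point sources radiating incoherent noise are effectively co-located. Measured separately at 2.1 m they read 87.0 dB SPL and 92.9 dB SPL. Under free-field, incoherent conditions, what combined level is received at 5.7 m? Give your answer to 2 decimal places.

Combined at 2.1 m: 10·log₁₀(10^(87.0/10)+10^(92.9/10)) = 93.893 dB SPL.
Then apply −20·log₁₀(5.7/2.1) = -8.673 dB → 85.22 dB SPL.

85.22 dB SPL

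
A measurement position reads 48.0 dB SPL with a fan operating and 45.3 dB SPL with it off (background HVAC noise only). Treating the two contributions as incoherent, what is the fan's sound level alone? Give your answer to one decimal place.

Remove the background by subtracting linear intensities:
L_src = 10·log₁₀(10^(48.0/10) − 10^(45.3/10)) = 10·log₁₀(29210) = 44.7 dB SPL.

44.7 dB SPL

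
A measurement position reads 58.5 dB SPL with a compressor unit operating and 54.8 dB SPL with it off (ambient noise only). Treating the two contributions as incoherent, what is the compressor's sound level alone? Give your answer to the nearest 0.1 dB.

Subtract intensities: L_src = 10·log₁₀(10^(L_total/10) − 10^(L_bg/10)).
L_src = 10·log₁₀(10^(58.5/10) − 10^(54.8/10)) = 10·log₁₀(406000) = 56.1 dB SPL.

56.1 dB SPL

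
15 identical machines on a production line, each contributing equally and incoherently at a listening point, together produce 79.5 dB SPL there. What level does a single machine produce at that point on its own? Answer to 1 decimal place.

15 equal incoherent sources add 10·log₁₀(15) = 11.76 dB over one source.
L_one = 79.5 − 11.76 = 67.7 dB SPL.

67.7 dB SPL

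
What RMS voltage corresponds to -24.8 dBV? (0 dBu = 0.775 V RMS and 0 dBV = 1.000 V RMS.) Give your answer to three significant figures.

V = 1.000 V × 10^(-24.8/20).
= 1.000 × 0.05754 = 0.0575 V.

0.0575 V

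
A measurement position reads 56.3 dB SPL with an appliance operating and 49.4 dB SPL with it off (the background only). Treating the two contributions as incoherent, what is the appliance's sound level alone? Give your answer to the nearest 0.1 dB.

55.3 dB SPL

Background correction is a power subtraction:
L_src = 10·log₁₀(10^(56.3/10) − 10^(49.4/10)) = 10·log₁₀(339500) = 55.3 dB SPL.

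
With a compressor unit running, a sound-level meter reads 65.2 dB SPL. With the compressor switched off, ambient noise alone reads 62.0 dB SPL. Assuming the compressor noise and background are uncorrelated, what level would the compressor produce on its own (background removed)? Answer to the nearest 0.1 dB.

62.4 dB SPL

Background correction is a power subtraction:
L_src = 10·log₁₀(10^(65.2/10) − 10^(62.0/10)) = 10·log₁₀(1726000) = 62.4 dB SPL.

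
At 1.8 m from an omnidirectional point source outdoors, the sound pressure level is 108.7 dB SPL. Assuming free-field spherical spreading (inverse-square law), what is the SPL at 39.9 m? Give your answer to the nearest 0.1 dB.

81.8 dB SPL

Free-field point source: level drops by 20·log₁₀ of the distance ratio.
ΔL = −20·log₁₀(39.9/1.8) = -26.91 dB, so L₂ = 108.7 + (-26.91) = 81.8 dB SPL.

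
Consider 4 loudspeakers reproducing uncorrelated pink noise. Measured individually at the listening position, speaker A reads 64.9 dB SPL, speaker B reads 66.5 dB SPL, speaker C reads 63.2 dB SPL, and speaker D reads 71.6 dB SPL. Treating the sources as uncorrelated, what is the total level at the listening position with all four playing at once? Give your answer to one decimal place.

Uncorrelated sources add in intensity (power), not in dB.
L_total = 10·log₁₀(10^(64.9/10) + 10^(66.5/10) + 10^(63.2/10) + 10^(71.6/10)) = 10·log₁₀(24100000) = 73.8 dB SPL.

73.8 dB SPL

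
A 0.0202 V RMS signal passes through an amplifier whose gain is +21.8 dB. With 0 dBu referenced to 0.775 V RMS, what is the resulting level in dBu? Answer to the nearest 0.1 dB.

-9.9 dBu

Input level: 20·log₁₀(0.0202/0.775) = -31.68 dBu.
Output: -31.68 + 21.8 = -9.9 dBu.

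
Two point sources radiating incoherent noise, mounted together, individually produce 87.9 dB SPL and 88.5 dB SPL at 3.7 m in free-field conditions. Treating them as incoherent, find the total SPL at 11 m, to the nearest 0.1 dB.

81.8 dB SPL

Combined at 3.7 m: 10·log₁₀(10^(87.9/10)+10^(88.5/10)) = 91.22 dB SPL.
Then apply −20·log₁₀(11/3.7) = -9.46 dB → 81.8 dB SPL.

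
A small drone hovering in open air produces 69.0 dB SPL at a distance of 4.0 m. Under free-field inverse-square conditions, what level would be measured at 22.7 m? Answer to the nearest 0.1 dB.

53.9 dB SPL

Free-field point source: level drops by 20·log₁₀ of the distance ratio.
ΔL = −20·log₁₀(22.7/4.0) = -15.08 dB, so L₂ = 69.0 + (-15.08) = 53.9 dB SPL.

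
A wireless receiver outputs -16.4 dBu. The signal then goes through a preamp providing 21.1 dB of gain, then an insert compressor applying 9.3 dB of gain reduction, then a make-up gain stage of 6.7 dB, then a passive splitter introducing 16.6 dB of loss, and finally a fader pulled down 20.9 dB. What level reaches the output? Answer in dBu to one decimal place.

-35.4 dBu

Cascaded gains and losses add directly in dB.
-16.4 + 21.1 − 9.3 + 6.7 − 16.6 − 20.9 = -35.4 dBu.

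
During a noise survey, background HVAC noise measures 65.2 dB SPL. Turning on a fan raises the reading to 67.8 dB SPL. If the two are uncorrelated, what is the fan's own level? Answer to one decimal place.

Background correction is a power subtraction:
L_src = 10·log₁₀(10^(67.8/10) − 10^(65.2/10)) = 10·log₁₀(2714000) = 64.3 dB SPL.

64.3 dB SPL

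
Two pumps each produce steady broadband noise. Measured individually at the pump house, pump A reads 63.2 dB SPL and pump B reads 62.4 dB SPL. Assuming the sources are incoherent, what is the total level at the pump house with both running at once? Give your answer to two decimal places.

Incoherent sources sum as intensities:
L_total = 10·log₁₀(10^(63.2/10) + 10^(62.4/10)) = 10·log₁₀(3827000) = 65.83 dB SPL.

65.83 dB SPL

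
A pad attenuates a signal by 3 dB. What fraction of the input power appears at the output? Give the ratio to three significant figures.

Power ratio = 10^(dB/10).
10^(-3/10) = 10^(-0.3000) = 0.501.

0.501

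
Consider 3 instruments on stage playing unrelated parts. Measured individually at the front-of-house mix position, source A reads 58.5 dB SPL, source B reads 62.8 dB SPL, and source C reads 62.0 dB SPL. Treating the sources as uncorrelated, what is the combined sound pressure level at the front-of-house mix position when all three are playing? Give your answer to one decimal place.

Incoherent sources sum as intensities:
L_total = 10·log₁₀(10^(58.5/10) + 10^(62.8/10) + 10^(62.0/10)) = 10·log₁₀(4198000) = 66.2 dB SPL.

66.2 dB SPL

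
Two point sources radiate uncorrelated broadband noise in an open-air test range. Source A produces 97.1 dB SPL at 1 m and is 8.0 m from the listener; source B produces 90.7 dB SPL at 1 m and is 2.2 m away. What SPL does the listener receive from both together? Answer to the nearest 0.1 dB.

At the listener: L_A = 97.1 − 20·log₁₀(8.0) = 79.04 dB; L_B = 90.7 − 20·log₁₀(2.2) = 83.85 dB.
Combined: 10·log₁₀(10^(79.04/10)+10^(83.85/10)) = 85.1 dB SPL.

85.1 dB SPL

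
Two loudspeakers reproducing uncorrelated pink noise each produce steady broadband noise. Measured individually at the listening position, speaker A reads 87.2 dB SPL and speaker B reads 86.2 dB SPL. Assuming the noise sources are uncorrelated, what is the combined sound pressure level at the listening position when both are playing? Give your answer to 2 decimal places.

Add the sources as powers (linear), then convert back to dB:
L_total = 10·log₁₀(10^(87.2/10) + 10^(86.2/10)) = 10·log₁₀(941700000) = 89.74 dB SPL.

89.74 dB SPL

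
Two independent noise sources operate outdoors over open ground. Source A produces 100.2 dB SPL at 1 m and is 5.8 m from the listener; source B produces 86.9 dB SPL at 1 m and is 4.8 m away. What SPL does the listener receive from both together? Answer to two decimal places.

At the listener: L_A = 100.2 − 20·log₁₀(5.8) = 84.931 dB; L_B = 86.9 − 20·log₁₀(4.8) = 73.275 dB.
Combined: 10·log₁₀(10^(84.931/10)+10^(73.275/10)) = 85.22 dB SPL.

85.22 dB SPL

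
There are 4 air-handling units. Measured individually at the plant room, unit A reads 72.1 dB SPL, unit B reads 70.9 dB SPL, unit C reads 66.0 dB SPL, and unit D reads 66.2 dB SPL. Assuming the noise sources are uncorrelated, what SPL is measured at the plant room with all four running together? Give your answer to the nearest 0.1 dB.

Add the sources as powers (linear), then convert back to dB:
L_total = 10·log₁₀(10^(72.1/10) + 10^(70.9/10) + 10^(66.0/10) + 10^(66.2/10)) = 10·log₁₀(36670000) = 75.6 dB SPL.

75.6 dB SPL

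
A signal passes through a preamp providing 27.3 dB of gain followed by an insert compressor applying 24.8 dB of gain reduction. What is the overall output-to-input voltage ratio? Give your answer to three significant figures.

Net gain = 27.3 + (−24.8) = 2.5 dB.
Voltage ratio = 10^(2.5/20) = 1.33.

1.33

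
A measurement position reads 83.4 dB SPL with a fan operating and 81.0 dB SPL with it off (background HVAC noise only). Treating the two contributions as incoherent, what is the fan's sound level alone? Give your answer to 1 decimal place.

Background correction is a power subtraction:
L_src = 10·log₁₀(10^(83.4/10) − 10^(81.0/10)) = 10·log₁₀(92880000) = 79.7 dB SPL.

79.7 dB SPL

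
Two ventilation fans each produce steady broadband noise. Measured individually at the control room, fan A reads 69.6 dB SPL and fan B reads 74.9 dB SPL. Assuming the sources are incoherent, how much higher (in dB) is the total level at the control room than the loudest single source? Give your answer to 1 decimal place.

Incoherent sources sum as intensities:
L_total = 10·log₁₀(10^(69.6/10) + 10^(74.9/10)) = 76.02 dB SPL.
Excess over the loudest (74.9 dB): 76.02 − 74.9 = 1.1 dB.

1.1 dB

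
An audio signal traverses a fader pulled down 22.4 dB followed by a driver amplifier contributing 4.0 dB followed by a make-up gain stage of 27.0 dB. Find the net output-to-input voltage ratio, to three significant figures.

2.69

Net gain = (−22.4) + 4.0 + 27.0 = 8.6 dB.
Voltage ratio = 10^(8.6/20) = 2.69.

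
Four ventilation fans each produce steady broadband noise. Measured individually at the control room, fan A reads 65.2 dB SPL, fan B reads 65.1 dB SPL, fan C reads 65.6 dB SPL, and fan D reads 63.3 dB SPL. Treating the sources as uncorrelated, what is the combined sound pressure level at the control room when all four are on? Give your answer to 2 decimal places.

Incoherent sources sum as intensities:
L_total = 10·log₁₀(10^(65.2/10) + 10^(65.1/10) + 10^(65.6/10) + 10^(63.3/10)) = 10·log₁₀(12320000) = 70.90 dB SPL.

70.90 dB SPL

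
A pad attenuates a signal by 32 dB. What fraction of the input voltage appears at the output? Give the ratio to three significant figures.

Voltage ratio = 10^(dB/20).
10^(-32/20) = 10^(-1.600) = 0.0251.

0.0251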